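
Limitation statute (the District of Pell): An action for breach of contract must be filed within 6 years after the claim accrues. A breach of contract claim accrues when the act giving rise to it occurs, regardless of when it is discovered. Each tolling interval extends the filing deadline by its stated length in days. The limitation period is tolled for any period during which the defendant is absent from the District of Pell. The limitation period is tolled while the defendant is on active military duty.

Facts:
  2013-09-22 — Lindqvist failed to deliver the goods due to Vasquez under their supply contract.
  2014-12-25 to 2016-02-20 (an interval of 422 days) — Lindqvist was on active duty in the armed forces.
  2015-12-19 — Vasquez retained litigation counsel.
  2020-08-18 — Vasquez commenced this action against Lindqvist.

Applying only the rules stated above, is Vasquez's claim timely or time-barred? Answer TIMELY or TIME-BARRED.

TIMELY

The limitation period began to run on 2013-09-22.
Adding the 6 years base period to 2013-09-22 gives a deadline of 2019-09-22, before any tolling.
The period was tolled for 422 days by the defendant's active military service (2014-12-25 to 2016-02-20), pushing the deadline to 2020-11-17.
Nothing else in the chronology tolls or restarts the period.
Filing on 2020-08-18 beat the 2020-11-17 deadline — the action is timely.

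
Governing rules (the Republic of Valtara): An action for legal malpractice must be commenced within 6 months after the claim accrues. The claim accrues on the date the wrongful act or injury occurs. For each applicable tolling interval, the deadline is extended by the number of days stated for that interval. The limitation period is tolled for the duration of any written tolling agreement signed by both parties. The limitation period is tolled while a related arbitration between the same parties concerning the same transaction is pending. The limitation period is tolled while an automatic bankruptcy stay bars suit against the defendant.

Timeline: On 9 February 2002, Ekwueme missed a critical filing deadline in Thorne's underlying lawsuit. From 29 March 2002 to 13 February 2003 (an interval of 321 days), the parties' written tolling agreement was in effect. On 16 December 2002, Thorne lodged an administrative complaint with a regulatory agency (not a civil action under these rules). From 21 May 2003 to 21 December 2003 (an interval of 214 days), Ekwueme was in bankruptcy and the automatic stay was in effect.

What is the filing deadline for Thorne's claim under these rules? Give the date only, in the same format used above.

The limitation period began to run on 9 February 2002.
6 months from 9 February 2002 is 9 August 2002.
The written tolling agreement from 29 March 2002 to 13 February 2003 tolled the period for 321 days, extending the deadline to 26 June 2003.
Because the automatic bankruptcy stay ran from 21 May 2003 to 21 December 2003, the deadline is extended by 214 days to 26 January 2004.
The other events in the timeline have no effect on the limitation period under the stated rules.

26 January 2004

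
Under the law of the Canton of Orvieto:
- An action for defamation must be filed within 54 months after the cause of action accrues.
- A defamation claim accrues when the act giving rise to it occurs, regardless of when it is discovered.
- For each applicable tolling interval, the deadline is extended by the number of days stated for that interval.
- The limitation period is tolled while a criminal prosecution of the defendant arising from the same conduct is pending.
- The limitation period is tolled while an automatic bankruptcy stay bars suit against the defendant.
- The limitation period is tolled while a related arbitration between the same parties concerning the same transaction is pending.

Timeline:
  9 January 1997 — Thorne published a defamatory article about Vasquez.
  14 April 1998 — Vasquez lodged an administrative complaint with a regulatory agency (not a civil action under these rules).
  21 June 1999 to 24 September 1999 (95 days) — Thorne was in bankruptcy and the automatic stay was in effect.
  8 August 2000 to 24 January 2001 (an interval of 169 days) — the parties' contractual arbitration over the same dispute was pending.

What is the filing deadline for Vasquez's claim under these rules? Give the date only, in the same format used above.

30 March 2002

The limitation period began to run on 9 January 1997.
54 months from 9 January 1997 is 9 July 2001.
Because the automatic bankruptcy stay ran from 21 June 1999 to 24 September 1999, the deadline is extended by 95 days to 12 October 2001.
Because the pending related arbitration ran from 8 August 2000 to 24 January 2001, the deadline is extended by 169 days to 30 March 2002.
None of the other events listed affects the running of the period under the stated rules.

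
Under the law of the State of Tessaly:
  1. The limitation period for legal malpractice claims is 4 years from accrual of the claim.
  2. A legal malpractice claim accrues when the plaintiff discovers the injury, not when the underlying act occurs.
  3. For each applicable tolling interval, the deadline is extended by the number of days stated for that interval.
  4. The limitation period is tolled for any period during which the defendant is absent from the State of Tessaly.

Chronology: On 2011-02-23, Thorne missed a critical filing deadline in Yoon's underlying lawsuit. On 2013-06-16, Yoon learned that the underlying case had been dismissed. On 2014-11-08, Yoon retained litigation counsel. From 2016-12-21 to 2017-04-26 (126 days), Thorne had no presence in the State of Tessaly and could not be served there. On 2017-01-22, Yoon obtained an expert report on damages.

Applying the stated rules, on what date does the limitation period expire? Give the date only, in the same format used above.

2017-10-20

Accrual is tied to discovery, so the period began on 2013-06-16 rather than on 2011-02-23 when the act occurred.
The untolled deadline — 4 years after 2013-06-16 — is 2017-06-16.
The period was tolled for 126 days by the defendant's absence from the jurisdiction (2016-12-21 to 2017-04-26), pushing the deadline to 2017-10-20.
None of the other events listed affects the running of the period under the stated rules.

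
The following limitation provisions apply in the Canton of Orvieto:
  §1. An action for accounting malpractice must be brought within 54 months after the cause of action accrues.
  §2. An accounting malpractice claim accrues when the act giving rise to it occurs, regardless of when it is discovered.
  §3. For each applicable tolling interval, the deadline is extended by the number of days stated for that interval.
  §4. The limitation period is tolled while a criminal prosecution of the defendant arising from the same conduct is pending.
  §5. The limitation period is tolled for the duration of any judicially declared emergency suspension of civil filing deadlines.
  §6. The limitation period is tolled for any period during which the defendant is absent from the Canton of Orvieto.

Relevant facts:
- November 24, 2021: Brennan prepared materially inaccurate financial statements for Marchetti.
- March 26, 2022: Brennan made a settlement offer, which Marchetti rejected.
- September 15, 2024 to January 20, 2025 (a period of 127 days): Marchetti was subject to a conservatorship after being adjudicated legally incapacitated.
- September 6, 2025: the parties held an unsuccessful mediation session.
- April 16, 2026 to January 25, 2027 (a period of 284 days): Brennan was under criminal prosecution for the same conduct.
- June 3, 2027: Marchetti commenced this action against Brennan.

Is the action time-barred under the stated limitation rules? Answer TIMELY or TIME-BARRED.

The limitation period began to run on November 24, 2021.
The untolled deadline — 54 months after November 24, 2021 — is May 24, 2026.
Because the pending criminal prosecution ran from April 16, 2026 to January 25, 2027, the deadline is extended by 284 days to March 4, 2027.
The plaintiff's legal incapacity from September 15, 2024 to January 20, 2025 does not toll the period, because no stated rule makes the plaintiff's incapacity a tolling event.
None of the other events listed affects the running of the period under the stated rules.
Marchetti filed on June 3, 2027, after the March 4, 2027 deadline, so the action is time-barred.

TIME-BARRED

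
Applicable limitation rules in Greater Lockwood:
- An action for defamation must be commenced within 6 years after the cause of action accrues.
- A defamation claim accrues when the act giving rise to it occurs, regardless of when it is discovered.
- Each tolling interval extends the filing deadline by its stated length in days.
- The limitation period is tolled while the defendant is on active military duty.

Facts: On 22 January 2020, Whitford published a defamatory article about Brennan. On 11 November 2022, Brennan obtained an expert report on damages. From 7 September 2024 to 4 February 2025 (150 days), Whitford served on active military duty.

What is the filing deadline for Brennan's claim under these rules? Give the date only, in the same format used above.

21 June 2026

The cause of action accrued on 22 January 2020, the date of the act.
Adding the 6 years base period to 22 January 2020 gives a deadline of 22 January 2026, before any tolling.
The period was tolled for 150 days by the defendant's active military service (7 September 2024 to 4 February 2025), pushing the deadline to 21 June 2026.
None of the other events listed affects the running of the period under the stated rules.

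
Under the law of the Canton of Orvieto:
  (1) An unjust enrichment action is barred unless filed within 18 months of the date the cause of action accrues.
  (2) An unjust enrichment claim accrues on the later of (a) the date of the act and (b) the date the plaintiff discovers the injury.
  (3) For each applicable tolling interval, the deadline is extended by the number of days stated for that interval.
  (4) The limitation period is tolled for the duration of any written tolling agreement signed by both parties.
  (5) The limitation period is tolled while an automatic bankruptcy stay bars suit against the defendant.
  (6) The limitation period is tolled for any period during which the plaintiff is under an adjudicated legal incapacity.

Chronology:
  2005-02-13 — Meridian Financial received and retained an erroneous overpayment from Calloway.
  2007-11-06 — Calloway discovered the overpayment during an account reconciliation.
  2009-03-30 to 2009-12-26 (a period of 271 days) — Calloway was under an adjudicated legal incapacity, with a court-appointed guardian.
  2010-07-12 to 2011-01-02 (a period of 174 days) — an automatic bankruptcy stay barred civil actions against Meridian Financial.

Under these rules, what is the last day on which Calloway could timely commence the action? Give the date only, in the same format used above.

2010-02-01

The claim accrued on 2007-11-06 — the later of the 2005-02-13 act and the 2007-11-06 discovery.
The untolled deadline — 18 months after 2007-11-06 — is 2009-05-06.
The period was tolled for 271 days by the plaintiff's legal incapacity (2009-03-30 to 2009-12-26), pushing the deadline to 2010-02-01.
The automatic bankruptcy stay starting 2010-07-12 came too late — the period had run on 2010-02-01 — and so does not extend the deadline.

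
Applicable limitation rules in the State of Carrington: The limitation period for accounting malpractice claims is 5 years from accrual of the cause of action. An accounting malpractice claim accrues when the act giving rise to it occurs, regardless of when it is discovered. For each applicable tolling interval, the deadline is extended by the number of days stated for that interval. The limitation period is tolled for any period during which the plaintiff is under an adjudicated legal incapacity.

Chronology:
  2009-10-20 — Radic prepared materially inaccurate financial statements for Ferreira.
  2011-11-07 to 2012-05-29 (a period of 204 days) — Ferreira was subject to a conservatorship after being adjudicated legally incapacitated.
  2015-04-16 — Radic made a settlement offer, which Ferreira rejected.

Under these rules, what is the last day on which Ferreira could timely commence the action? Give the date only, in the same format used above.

The limitation period began to run on 2009-10-20.
The untolled deadline — 5 years after 2009-10-20 — is 2014-10-20.
Because the plaintiff's legal incapacity ran from 2011-11-07 to 2012-05-29, the deadline is extended by 204 days to 2015-05-12.
Nothing else in the chronology tolls or restarts the period.

2015-05-12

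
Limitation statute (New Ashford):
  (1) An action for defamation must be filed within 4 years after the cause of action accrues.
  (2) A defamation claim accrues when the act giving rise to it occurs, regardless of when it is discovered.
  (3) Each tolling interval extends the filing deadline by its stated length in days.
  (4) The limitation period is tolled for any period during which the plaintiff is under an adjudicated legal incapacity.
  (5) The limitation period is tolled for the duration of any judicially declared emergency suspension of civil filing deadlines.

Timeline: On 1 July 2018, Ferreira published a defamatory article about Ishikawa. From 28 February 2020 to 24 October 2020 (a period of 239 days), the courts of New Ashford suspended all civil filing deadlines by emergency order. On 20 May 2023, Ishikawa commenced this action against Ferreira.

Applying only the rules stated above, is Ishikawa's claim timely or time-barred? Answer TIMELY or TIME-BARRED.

The limitation period began to run on 1 July 2018.
Adding the 4 years base period to 1 July 2018 gives a deadline of 1 July 2022, before any tolling.
The emergency suspension of filing deadlines from 28 February 2020 to 24 October 2020 tolled the period for 239 days, extending the deadline to 25 February 2023.
The 20 May 2023 filing falls after the 25 February 2023 deadline; the claim is time-barred.

TIME-BARRED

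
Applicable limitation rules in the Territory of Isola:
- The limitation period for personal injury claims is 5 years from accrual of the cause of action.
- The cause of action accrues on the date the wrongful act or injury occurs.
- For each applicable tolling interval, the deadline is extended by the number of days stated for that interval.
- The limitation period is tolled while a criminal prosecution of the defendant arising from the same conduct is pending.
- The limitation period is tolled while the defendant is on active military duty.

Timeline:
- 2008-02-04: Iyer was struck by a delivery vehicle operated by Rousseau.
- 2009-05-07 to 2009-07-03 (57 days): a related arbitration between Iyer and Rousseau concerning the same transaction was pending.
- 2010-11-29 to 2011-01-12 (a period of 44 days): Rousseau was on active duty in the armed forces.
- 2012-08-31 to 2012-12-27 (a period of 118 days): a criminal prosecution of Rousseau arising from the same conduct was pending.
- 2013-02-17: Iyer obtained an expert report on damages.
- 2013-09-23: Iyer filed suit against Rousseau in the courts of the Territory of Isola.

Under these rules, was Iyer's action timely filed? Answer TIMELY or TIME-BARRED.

TIME-BARRED

The claim accrued on 2008-02-04, when the wrongful act occurred.
The untolled deadline — 5 years after 2008-02-04 — is 2013-02-04.
Because the defendant's active military service ran from 2010-11-29 to 2011-01-12, the deadline is extended by 44 days to 2013-03-20.
The period was tolled for 118 days by the pending criminal prosecution (2012-08-31 to 2012-12-27), pushing the deadline to 2013-07-16.
Although a pending arbitration ran from 2009-05-07 to 2009-07-03, the stated rules do not make that a tolling event, so it is disregarded.
The other events in the timeline have no effect on the limitation period under the stated rules.
The 2013-09-23 filing falls after the 2013-07-16 deadline; the claim is time-barred.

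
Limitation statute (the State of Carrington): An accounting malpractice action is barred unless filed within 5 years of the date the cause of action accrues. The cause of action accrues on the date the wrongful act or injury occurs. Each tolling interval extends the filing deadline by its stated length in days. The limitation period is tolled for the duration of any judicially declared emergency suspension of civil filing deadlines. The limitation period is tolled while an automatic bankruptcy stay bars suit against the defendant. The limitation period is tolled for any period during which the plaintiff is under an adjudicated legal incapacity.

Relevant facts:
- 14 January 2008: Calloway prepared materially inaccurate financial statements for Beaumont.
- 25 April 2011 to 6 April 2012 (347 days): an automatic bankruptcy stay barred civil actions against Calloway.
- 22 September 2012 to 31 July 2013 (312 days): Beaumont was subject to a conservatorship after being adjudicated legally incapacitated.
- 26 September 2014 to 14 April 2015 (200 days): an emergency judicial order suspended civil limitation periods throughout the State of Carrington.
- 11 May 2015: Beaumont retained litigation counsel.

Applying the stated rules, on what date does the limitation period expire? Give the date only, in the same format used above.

23 May 2015

The claim accrued on 14 January 2008, when the wrongful act occurred.
The untolled deadline — 5 years after 14 January 2008 — is 14 January 2013.
The period was tolled for 347 days by the automatic bankruptcy stay (25 April 2011 to 6 April 2012), pushing the deadline to 27 December 2013.
The plaintiff's legal incapacity from 22 September 2012 to 31 July 2013 tolled the period for 312 days, extending the deadline to 4 November 2014.
The period was tolled for 200 days by the emergency suspension of filing deadlines (26 September 2014 to 14 April 2015), pushing the deadline to 23 May 2015.
The other events in the timeline have no effect on the limitation period under the stated rules.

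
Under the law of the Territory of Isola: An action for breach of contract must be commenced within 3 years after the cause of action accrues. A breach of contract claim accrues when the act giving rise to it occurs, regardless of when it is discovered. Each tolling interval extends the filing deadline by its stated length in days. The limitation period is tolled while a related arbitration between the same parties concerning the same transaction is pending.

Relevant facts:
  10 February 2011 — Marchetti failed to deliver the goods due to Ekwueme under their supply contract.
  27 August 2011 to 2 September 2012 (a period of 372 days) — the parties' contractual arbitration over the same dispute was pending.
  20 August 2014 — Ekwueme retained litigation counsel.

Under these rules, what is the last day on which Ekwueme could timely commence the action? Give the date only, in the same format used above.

17 February 2015

The claim accrued on 10 February 2011, when the wrongful act occurred.
Adding the 3 years base period to 10 February 2011 gives a deadline of 10 February 2014, before any tolling.
The period was tolled for 372 days by the pending related arbitration (27 August 2011 to 2 September 2012), pushing the deadline to 17 February 2015.
None of the other events listed affects the running of the period under the stated rules.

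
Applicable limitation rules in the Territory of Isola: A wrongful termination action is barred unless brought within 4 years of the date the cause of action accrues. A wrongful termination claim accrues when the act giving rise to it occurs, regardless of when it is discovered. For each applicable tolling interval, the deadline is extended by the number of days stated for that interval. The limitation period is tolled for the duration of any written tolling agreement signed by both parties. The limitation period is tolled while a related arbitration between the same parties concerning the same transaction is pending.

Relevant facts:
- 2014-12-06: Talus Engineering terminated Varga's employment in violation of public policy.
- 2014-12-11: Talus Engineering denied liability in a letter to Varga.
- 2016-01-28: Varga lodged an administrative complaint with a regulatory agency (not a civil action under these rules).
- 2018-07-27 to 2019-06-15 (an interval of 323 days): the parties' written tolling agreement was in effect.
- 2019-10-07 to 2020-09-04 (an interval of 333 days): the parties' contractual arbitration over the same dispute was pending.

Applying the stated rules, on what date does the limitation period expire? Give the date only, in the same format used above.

The cause of action accrued on 2014-12-06, the date of the act.
The untolled deadline — 4 years after 2014-12-06 — is 2018-12-06.
The written tolling agreement from 2018-07-27 to 2019-06-15 tolled the period for 323 days, extending the deadline to 2019-10-25.
Because the pending related arbitration ran from 2019-10-07 to 2020-09-04, the deadline is extended by 333 days to 2020-09-22.
The other events in the timeline have no effect on the limitation period under the stated rules.

2020-09-22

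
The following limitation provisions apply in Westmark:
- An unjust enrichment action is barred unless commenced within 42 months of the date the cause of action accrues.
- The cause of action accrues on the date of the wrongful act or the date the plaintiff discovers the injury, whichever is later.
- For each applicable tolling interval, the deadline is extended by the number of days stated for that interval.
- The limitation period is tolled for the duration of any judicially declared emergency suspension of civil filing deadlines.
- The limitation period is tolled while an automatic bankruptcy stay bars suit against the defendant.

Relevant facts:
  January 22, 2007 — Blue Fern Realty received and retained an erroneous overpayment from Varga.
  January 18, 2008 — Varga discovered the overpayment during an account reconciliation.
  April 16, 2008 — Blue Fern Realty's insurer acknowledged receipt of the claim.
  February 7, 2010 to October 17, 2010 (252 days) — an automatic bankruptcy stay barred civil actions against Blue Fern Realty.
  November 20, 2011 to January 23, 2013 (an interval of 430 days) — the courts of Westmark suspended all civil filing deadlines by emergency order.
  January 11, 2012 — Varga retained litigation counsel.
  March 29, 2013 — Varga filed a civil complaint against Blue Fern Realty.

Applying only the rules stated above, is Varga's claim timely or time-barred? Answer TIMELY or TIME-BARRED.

TIMELY

The claim accrued on January 18, 2008 — the later of the January 22, 2007 act and the January 18, 2008 discovery.
Adding the 42 months base period to January 18, 2008 gives a deadline of July 18, 2011, before any tolling.
The period was tolled for 252 days by the automatic bankruptcy stay (February 7, 2010 to October 17, 2010), pushing the deadline to March 26, 2012.
The emergency suspension of filing deadlines from November 20, 2011 to January 23, 2013 tolled the period for 430 days, extending the deadline to May 30, 2013.
None of the other events listed affects the running of the period under the stated rules.
Varga filed on March 29, 2013, before the May 30, 2013 deadline, so the action is timely.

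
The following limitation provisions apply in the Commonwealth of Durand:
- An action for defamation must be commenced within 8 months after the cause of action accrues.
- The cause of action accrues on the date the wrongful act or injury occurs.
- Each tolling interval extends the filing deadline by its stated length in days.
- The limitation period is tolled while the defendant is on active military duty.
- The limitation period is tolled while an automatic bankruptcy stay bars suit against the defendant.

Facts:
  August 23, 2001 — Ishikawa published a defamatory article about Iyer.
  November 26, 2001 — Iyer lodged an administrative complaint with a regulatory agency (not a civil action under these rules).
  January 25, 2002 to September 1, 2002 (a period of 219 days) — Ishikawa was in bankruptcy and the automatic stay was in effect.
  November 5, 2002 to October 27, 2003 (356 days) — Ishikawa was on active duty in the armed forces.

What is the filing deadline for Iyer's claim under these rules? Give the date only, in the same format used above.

November 19, 2003

The limitation period began to run on August 23, 2001.
8 months from August 23, 2001 is April 23, 2002.
The automatic bankruptcy stay from January 25, 2002 to September 1, 2002 tolled the period for 219 days, extending the deadline to November 28, 2002.
Because the defendant's active military service ran from November 5, 2002 to October 27, 2003, the deadline is extended by 356 days to November 19, 2003.
The other events in the timeline have no effect on the limitation period under the stated rules.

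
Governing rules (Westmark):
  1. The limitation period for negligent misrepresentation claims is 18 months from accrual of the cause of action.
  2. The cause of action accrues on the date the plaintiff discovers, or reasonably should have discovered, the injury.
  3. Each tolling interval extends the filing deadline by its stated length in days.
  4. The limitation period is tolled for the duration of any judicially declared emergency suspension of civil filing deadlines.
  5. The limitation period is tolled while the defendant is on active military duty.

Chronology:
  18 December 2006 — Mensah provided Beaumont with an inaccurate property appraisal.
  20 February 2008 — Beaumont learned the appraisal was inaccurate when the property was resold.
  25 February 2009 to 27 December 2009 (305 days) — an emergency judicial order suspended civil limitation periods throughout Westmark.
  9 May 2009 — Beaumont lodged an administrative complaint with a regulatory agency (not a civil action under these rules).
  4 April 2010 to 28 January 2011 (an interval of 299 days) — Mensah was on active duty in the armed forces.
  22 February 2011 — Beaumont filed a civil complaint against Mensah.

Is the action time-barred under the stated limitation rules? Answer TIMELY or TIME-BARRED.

The claim did not accrue until Beaumont discovered the injury on 20 February 2008; the 18 December 2006 act date does not start the clock under the stated rule.
18 months from 20 February 2008 is 20 August 2009.
The period was tolled for 305 days by the emergency suspension of filing deadlines (25 February 2009 to 27 December 2009), pushing the deadline to 21 June 2010.
The defendant's active military service from 4 April 2010 to 28 January 2011 tolled the period for 299 days, extending the deadline to 16 April 2011.
Nothing else in the chronology tolls or restarts the period.
The 22 February 2011 filing precedes the 16 April 2011 deadline; the claim is timely.

TIMELY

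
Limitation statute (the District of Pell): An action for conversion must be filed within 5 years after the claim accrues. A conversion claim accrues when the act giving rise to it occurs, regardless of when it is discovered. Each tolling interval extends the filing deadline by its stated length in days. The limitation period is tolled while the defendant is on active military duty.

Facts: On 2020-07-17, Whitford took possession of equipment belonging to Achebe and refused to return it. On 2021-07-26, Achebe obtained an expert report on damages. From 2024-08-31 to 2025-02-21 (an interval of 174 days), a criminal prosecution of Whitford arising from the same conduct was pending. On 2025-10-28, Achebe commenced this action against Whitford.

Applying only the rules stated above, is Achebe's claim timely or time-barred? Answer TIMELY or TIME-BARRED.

TIME-BARRED

The claim accrued on 2020-07-17, when the wrongful act occurred.
5 years from 2020-07-17 is 2025-07-17.
The pending criminal prosecution from 2024-08-31 to 2025-02-21 does not toll the period, because no stated rule makes a criminal prosecution a tolling event.
None of the other events listed affects the running of the period under the stated rules.
Achebe filed on 2025-10-28, after the 2025-07-17 deadline, so the action is time-barred.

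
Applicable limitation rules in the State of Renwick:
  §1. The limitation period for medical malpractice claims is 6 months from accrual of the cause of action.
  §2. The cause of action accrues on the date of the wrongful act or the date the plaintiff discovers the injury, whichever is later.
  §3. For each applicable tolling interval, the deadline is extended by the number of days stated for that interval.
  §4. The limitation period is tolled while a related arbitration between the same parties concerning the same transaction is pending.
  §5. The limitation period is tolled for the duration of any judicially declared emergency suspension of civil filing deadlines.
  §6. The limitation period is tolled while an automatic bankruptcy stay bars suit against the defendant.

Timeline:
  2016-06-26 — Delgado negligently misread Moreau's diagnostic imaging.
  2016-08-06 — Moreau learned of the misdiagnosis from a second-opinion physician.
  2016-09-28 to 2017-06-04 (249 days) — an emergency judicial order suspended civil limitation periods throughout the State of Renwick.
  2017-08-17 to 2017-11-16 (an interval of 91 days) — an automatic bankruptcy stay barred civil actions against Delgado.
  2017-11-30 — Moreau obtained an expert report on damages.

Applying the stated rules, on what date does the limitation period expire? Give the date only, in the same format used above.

2018-01-12

Because discovery on 2016-08-06 post-dates the 2016-06-26 act, accrual under the later-of rule falls on 2016-08-06.
The untolled deadline — 6 months after 2016-08-06 — is 2017-02-06.
Because the emergency suspension of filing deadlines ran from 2016-09-28 to 2017-06-04, the deadline is extended by 249 days to 2017-10-13.
The period was tolled for 91 days by the automatic bankruptcy stay (2017-08-17 to 2017-11-16), pushing the deadline to 2018-01-12.
The other events in the timeline have no effect on the limitation period under the stated rules.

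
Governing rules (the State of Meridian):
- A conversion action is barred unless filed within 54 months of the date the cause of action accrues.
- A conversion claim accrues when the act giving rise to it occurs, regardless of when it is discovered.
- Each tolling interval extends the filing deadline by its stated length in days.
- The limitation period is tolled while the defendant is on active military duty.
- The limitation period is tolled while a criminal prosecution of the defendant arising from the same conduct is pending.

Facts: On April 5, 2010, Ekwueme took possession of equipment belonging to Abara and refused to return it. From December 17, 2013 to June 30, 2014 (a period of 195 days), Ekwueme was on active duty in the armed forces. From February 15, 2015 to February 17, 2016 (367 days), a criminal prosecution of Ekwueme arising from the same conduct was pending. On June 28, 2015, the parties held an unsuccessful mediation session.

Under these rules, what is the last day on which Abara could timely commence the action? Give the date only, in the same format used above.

April 19, 2016

The limitation period began to run on April 5, 2010.
54 months from April 5, 2010 is October 5, 2014.
Because the defendant's active military service ran from December 17, 2013 to June 30, 2014, the deadline is extended by 195 days to April 18, 2015.
Because the pending criminal prosecution ran from February 15, 2015 to February 17, 2016, the deadline is extended by 367 days to April 19, 2016.
Nothing else in the chronology tolls or restarts the period.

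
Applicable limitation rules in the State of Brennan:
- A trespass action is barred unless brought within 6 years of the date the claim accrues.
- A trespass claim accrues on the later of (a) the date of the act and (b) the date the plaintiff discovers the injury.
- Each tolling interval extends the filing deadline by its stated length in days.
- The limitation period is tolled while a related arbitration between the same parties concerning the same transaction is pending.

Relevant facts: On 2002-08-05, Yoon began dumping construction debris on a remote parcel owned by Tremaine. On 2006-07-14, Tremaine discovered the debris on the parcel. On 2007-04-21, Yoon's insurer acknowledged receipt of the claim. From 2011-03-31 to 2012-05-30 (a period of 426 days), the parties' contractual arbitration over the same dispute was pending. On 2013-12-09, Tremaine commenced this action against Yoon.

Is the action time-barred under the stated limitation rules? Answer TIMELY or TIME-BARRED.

TIME-BARRED

The claim accrued on 2006-07-14 — the later of the 2002-08-05 act and the 2006-07-14 discovery.
The untolled deadline — 6 years after 2006-07-14 — is 2012-07-14.
The period was tolled for 426 days by the pending related arbitration (2011-03-31 to 2012-05-30), pushing the deadline to 2013-09-13.
Nothing else in the chronology tolls or restarts the period.
Filing on 2013-12-09 missed the 2013-09-13 deadline — the action is time-barred.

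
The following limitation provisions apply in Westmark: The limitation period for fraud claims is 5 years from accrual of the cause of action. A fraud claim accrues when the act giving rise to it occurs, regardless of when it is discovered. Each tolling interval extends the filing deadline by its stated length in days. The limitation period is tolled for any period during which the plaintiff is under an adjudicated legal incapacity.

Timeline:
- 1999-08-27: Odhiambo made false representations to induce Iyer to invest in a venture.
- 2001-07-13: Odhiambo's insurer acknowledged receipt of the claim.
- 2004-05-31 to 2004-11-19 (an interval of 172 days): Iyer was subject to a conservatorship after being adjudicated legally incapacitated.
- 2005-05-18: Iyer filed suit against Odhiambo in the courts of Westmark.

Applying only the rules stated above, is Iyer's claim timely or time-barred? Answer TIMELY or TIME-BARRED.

The claim accrued on 1999-08-27, when the wrongful act occurred.
Adding the 5 years base period to 1999-08-27 gives a deadline of 2004-08-27, before any tolling.
The period was tolled for 172 days by the plaintiff's legal incapacity (2004-05-31 to 2004-11-19), pushing the deadline to 2005-02-15.
Nothing else in the chronology tolls or restarts the period.
The 2005-05-18 filing falls after the 2005-02-15 deadline; the claim is time-barred.

TIME-BARRED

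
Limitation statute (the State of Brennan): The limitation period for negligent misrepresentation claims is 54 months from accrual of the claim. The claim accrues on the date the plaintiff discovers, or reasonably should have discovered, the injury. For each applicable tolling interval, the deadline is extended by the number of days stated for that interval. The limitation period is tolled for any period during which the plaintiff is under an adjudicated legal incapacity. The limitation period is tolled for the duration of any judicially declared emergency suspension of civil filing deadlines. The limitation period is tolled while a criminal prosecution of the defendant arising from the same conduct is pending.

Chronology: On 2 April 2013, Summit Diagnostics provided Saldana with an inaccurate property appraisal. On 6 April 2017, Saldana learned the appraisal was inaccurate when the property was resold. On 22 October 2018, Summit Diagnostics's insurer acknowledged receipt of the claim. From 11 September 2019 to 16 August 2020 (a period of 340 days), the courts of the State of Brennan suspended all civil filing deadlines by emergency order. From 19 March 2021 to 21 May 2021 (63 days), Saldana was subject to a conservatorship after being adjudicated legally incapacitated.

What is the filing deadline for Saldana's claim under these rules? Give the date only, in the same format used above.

The claim did not accrue until Saldana discovered the injury on 6 April 2017; the 2 April 2013 act date does not start the clock under the stated rule.
Adding the 54 months base period to 6 April 2017 gives a deadline of 6 October 2021, before any tolling.
The emergency suspension of filing deadlines from 11 September 2019 to 16 August 2020 tolled the period for 340 days, extending the deadline to 11 September 2022.
The plaintiff's legal incapacity from 19 March 2021 to 21 May 2021 tolled the period for 63 days, extending the deadline to 13 November 2022.
None of the other events listed affects the running of the period under the stated rules.

13 November 2022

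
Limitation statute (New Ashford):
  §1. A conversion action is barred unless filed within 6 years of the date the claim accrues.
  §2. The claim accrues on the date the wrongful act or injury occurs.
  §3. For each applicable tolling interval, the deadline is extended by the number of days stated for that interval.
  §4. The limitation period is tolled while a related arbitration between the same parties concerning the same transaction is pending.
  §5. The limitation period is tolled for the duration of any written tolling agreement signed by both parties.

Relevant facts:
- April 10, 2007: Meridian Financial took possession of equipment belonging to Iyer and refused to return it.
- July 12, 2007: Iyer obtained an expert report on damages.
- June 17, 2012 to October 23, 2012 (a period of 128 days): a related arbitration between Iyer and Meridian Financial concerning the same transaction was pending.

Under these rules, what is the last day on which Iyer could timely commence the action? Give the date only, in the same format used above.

August 16, 2013

The limitation period began to run on April 10, 2007.
The untolled deadline — 6 years after April 10, 2007 — is April 10, 2013.
The period was tolled for 128 days by the pending related arbitration (June 17, 2012 to October 23, 2012), pushing the deadline to August 16, 2013.
Nothing else in the chronology tolls or restarts the period.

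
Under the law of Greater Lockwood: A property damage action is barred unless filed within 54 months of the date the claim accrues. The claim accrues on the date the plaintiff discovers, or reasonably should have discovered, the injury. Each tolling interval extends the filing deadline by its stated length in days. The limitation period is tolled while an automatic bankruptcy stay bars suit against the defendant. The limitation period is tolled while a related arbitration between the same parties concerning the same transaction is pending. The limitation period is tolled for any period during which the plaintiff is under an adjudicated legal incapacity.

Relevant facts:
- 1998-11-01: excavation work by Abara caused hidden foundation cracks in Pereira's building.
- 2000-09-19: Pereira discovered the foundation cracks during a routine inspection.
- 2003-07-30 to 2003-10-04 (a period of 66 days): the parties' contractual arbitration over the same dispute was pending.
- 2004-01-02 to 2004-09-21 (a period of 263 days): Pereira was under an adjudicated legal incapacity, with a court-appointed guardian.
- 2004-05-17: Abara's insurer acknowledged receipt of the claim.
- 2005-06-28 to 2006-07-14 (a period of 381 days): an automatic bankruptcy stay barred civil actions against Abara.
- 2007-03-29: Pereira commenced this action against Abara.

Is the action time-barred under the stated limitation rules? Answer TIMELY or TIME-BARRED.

TIME-BARRED

The claim did not accrue until Pereira discovered the injury on 2000-09-19; the 1998-11-01 act date does not start the clock under the stated rule.
54 months from 2000-09-19 is 2005-03-19.
The pending related arbitration from 2003-07-30 to 2003-10-04 tolled the period for 66 days, extending the deadline to 2005-05-24.
The period was tolled for 263 days by the plaintiff's legal incapacity (2004-01-02 to 2004-09-21), pushing the deadline to 2006-02-11.
The automatic bankruptcy stay from 2005-06-28 to 2006-07-14 tolled the period for 381 days, extending the deadline to 2007-02-27.
None of the other events listed affects the running of the period under the stated rules.
Pereira filed on 2007-03-29, after the 2007-02-27 deadline, so the action is time-barred.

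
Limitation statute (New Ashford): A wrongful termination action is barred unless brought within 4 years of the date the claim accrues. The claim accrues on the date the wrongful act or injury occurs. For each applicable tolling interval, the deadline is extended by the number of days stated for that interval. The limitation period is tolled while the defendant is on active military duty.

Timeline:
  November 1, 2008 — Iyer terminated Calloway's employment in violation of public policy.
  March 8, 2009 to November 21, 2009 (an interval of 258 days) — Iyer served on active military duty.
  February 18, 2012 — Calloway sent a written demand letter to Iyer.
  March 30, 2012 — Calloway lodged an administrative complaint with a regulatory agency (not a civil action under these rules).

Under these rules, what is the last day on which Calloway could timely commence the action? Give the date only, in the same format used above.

July 17, 2013

The claim accrued on November 1, 2008, the date of the act.
The untolled deadline — 4 years after November 1, 2008 — is November 1, 2012.
Because the defendant's active military service ran from March 8, 2009 to November 21, 2009, the deadline is extended by 258 days to July 17, 2013.
The other events in the timeline have no effect on the limitation period under the stated rules.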